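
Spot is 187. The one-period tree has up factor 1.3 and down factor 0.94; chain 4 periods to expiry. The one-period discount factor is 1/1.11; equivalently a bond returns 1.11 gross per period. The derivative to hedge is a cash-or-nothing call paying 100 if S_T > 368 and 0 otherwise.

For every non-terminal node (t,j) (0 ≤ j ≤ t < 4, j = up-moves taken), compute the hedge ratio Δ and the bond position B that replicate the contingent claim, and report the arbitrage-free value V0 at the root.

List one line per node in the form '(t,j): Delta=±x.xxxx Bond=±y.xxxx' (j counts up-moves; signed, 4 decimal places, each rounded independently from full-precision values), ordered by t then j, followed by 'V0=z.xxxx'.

(0,0): Delta=0.3835 Bond=-53.7927
(1,0): Delta=0.2860 Bond=-42.5745
(1,1): Delta=0.4623 Bond=-78.8613
(2,0): Delta=0.0000 Bond=0.0000
(2,1): Delta=0.5171 Bond=-100.0751
(2,2): Delta=0.4179 Bond=-73.5220
(3,0): Delta=0.0000 Bond=0.0000
(3,1): Delta=0.0000 Bond=0.0000
(3,2): Delta=0.9351 Bond=-235.2352
(3,3): Delta=0.0000 Bond=90.0901
V0=17.9196

Since d<R<u, set p* = (R−d)/(u−d) = 0.4722; price each node as the discounted p*-expectation of its children.
Terminal values V(4,·): V(4,0)=0.0000, V(4,1)=0.0000, V(4,2)=0.0000, V(4,3)=100.0000, V(4,4)=100.0000
(3,0): S=155.3192. Δ = (V_up−V_dn)/(S_up−S_dn) = (0.0000−0.0000)/(201.9150−146.0001) = 0.0000. V = [p*·0.0000 + (1−p*)·0.0000]/1.11 = 0.0000. B = V − Δ·S = 0.0000.
(3,1): S=214.8032. Δ = (V_up−V_dn)/(S_up−S_dn) = (0.0000−0.0000)/(279.2441−201.9150) = 0.0000. V = [p*·0.0000 + (1−p*)·0.0000]/1.11 = 0.0000. B = V − Δ·S = 0.0000.
(3,2): S=297.0682. Δ = (V_up−V_dn)/(S_up−S_dn) = (100.0000−0.0000)/(386.1887−279.2441) = 0.9351. V = [p*·100.0000 + (1−p*)·0.0000]/1.11 = 42.5425. B = V − Δ·S = -235.2352.
(3,3): S=410.8390. Δ = (V_up−V_dn)/(S_up−S_dn) = (100.0000−100.0000)/(534.0907−386.1887) = 0.0000. V = [p*·100.0000 + (1−p*)·100.0000]/1.11 = 90.0901. B = V − Δ·S = 90.0901.
(2,0): S=165.2332. Δ = (V_up−V_dn)/(S_up−S_dn) = (0.0000−0.0000)/(214.8032−155.3192) = 0.0000. V = [p*·0.0000 + (1−p*)·0.0000]/1.11 = 0.0000. B = V − Δ·S = 0.0000.
(2,1): S=228.5140. Δ = (V_up−V_dn)/(S_up−S_dn) = (42.5425−0.0000)/(297.0682−214.8032) = 0.5171. V = [p*·42.5425 + (1−p*)·0.0000]/1.11 = 18.0987. B = V − Δ·S = -100.0751.
(2,2): S=316.0300. Δ = (V_up−V_dn)/(S_up−S_dn) = (90.0901−42.5425)/(410.8390−297.0682) = 0.4179. V = [p*·90.0901 + (1−p*)·42.5425]/1.11 = 58.5546. B = V − Δ·S = -73.5220.
(1,0): S=175.7800. Δ = (V_up−V_dn)/(S_up−S_dn) = (18.0987−0.0000)/(228.5140−165.2332) = 0.2860. V = [p*·18.0987 + (1−p*)·0.0000]/1.11 = 7.6996. B = V − Δ·S = -42.5745.
(1,1): S=243.1000. Δ = (V_up−V_dn)/(S_up−S_dn) = (58.5546−18.0987)/(316.0300−228.5140) = 0.4623. V = [p*·58.5546 + (1−p*)·18.0987]/1.11 = 33.5161. B = V − Δ·S = -78.8613.
(0,0): S=187.0000. Δ = (V_up−V_dn)/(S_up−S_dn) = (33.5161−7.6996)/(243.1000−175.7800) = 0.3835. V = [p*·33.5161 + (1−p*)·7.6996]/1.11 = 17.9196. B = V − Δ·S = -53.7927.
Root portfolio cost Δ·187+B reproduces V0=17.9196.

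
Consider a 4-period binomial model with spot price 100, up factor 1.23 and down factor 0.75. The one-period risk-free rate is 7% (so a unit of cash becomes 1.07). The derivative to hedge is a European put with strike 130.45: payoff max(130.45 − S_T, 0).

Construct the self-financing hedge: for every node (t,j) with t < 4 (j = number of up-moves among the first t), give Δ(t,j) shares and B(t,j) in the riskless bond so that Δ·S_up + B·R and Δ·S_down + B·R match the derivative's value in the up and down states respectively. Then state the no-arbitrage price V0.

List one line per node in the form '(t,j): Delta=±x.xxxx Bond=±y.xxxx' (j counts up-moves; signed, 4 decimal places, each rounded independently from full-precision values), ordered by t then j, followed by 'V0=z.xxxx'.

(0,0): Delta=-0.4810 Bond=65.2033
(1,0): Delta=-0.9017 Bond=101.3190
(1,1): Delta=-0.3528 Bond=53.9919
(2,0): Delta=-1.0000 Bond=113.9401
(2,1): Delta=-0.8717 Bond=105.6469
(2,2): Delta=-0.1945 Bond=33.8335
(3,0): Delta=-1.0000 Bond=121.9159
(3,1): Delta=-1.0000 Bond=121.9159
(3,2): Delta=-0.8326 Bond=108.6054
(3,3): Delta=0.0000 Bond=0.0000
V0=17.1008

Risk-neutral probability p* = (R−d)/(u−d) = (1.07−0.75)/(1.23−0.75) = 0.6667.
Terminal payoffs: V(4,0)=98.8094, V(4,1)=78.5594, V(4,2)=45.3494, V(4,3)=0.0000, V(4,4)=0.0000
Node (3,0) S=42.1875: V=(p*·78.5594+(1−p*)·98.8094)/1.07=79.7284; Δ=(78.5594−98.8094)/(51.8906−31.6406)=-1.0000; B=V−Δ·S=121.9159
Node (3,1) S=69.1875: V=(p*·45.3494+(1−p*)·78.5594)/1.07=52.7284; Δ=(45.3494−78.5594)/(85.1006−51.8906)=-1.0000; B=V−Δ·S=121.9159
Node (3,2) S=113.4675: V=(p*·0.0000+(1−p*)·45.3494)/1.07=14.1275; Δ=(0.0000−45.3494)/(139.5650−85.1006)=-0.8326; B=V−Δ·S=108.6054
Node (3,3) S=186.0867: V=(p*·0.0000+(1−p*)·0.0000)/1.07=0.0000; Δ=(0.0000−0.0000)/(228.8866−139.5650)=0.0000; B=V−Δ·S=0.0000
Node (2,0) S=56.2500: V=(p*·52.7284+(1−p*)·79.7284)/1.07=57.6901; Δ=(52.7284−79.7284)/(69.1875−42.1875)=-1.0000; B=V−Δ·S=113.9401
Node (2,1) S=92.2500: V=(p*·14.1275+(1−p*)·52.7284)/1.07=25.2285; Δ=(14.1275−52.7284)/(113.4675−69.1875)=-0.8717; B=V−Δ·S=105.6469
Node (2,2) S=151.2900: V=(p*·0.0000+(1−p*)·14.1275)/1.07=4.4011; Δ=(0.0000−14.1275)/(186.0867−113.4675)=-0.1945; B=V−Δ·S=33.8335
Node (1,0) S=75.0000: V=(p*·25.2285+(1−p*)·57.6901)/1.07=33.6907; Δ=(25.2285−57.6901)/(92.2500−56.2500)=-0.9017; B=V−Δ·S=101.3190
Node (1,1) S=123.0000: V=(p*·4.4011+(1−p*)·25.2285)/1.07=10.6015; Δ=(4.4011−25.2285)/(151.2900−92.2500)=-0.3528; B=V−Δ·S=53.9919
Node (0,0) S=100.0000: V=(p*·10.6015+(1−p*)·33.6907)/1.07=17.1008; Δ=(10.6015−33.6907)/(123.0000−75.0000)=-0.4810; B=V−Δ·S=65.2033
Each (Δ,B) replicates both successor values, so the strategy is self-financing and V0 is arbitrage-free.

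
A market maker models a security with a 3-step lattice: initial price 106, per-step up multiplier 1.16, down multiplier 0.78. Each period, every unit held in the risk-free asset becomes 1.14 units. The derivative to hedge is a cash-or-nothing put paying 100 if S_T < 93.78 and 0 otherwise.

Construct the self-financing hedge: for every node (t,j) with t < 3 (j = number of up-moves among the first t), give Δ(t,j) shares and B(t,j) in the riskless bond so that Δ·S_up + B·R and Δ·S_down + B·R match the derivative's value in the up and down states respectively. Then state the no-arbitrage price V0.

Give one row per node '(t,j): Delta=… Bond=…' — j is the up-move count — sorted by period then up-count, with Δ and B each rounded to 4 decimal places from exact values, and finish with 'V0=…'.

The replicating-portfolio and risk-neutral prices coincide; use p* = (1.14−0.78)/(1.16−0.78) = 0.9474 for the latter.
At expiry t=3: V(3,0)=100.0000, V(3,1)=100.0000, V(3,2)=0.0000, V(3,3)=0.0000
Node (2,0) S=64.4904: V=(p*·100.0000+(1−p*)·100.0000)/1.14=87.7193; Δ=(100.0000−100.0000)/(74.8089−50.3025)=0.0000; B=V−Δ·S=87.7193
Node (2,1) S=95.9088: V=(p*·0.0000+(1−p*)·100.0000)/1.14=4.6168; Δ=(0.0000−100.0000)/(111.2542−74.8089)=-2.7438; B=V−Δ·S=267.7747
Node (2,2) S=142.6336: V=(p*·0.0000+(1−p*)·0.0000)/1.14=0.0000; Δ=(0.0000−0.0000)/(165.4550−111.2542)=0.0000; B=V−Δ·S=0.0000
Node (1,0) S=82.6800: V=(p*·4.6168+(1−p*)·87.7193)/1.14=7.8865; Δ=(4.6168−87.7193)/(95.9088−64.4904)=-2.6450; B=V−Δ·S=226.5773
Node (1,1) S=122.9600: V=(p*·0.0000+(1−p*)·4.6168)/1.14=0.2131; Δ=(0.0000−4.6168)/(142.6336−95.9088)=-0.0988; B=V−Δ·S=12.3626
Node (0,0) S=106.0000: V=(p*·0.2131+(1−p*)·7.8865)/1.14=0.5412; Δ=(0.2131−7.8865)/(122.9600−82.6800)=-0.1905; B=V−Δ·S=20.7343
Self-financing check: at every node Δ·S+B equals the discounted successor values.

(0,0): Delta=-0.1905 Bond=20.7343
(1,0): Delta=-2.6450 Bond=226.5773
(1,1): Delta=-0.0988 Bond=12.3626
(2,0): Delta=0.0000 Bond=87.7193
(2,1): Delta=-2.7438 Bond=267.7747
(2,2): Delta=0.0000 Bond=0.0000
V0=0.5412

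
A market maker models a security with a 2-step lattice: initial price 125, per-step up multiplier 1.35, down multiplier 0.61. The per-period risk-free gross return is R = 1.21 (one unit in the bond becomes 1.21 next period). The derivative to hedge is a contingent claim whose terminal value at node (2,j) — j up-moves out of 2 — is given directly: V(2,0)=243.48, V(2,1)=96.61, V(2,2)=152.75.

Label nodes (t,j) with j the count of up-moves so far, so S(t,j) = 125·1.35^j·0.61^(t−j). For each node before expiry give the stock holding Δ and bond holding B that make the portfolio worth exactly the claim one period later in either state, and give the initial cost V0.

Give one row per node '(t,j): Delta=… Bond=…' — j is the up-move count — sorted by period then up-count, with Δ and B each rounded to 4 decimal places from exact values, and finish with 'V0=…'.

(0,0): Delta=0.1584 Bond=74.9803
(1,0): Delta=-2.6029 Bond=301.2798
(1,1): Delta=0.4496 Bond=41.5971
V0=94.7846

Since d<R<u, set p* = (R−d)/(u−d) = 0.8108; price each node as the discounted p*-expectation of its children.
Payoff layer (t=2): V(2,0)=243.4800, V(2,1)=96.6100, V(2,2)=152.7500
(1,0): S=76.2500. Δ = (V_up−V_dn)/(S_up−S_dn) = (96.6100−243.4800)/(102.9375−46.5125) = -2.6029. V = [p*·96.6100 + (1−p*)·243.4800]/1.21 = 102.8068. B = V − Δ·S = 301.2798.
(1,1): S=168.7500. Δ = (V_up−V_dn)/(S_up−S_dn) = (152.7500−96.6100)/(227.8125−102.9375) = 0.4496. V = [p*·152.7500 + (1−p*)·96.6100]/1.21 = 117.4619. B = V − Δ·S = 41.5971.
(0,0): S=125.0000. Δ = (V_up−V_dn)/(S_up−S_dn) = (117.4619−102.8068)/(168.7500−76.2500) = 0.1584. V = [p*·117.4619 + (1−p*)·102.8068]/1.21 = 94.7846. B = V − Δ·S = 74.9803.
Root portfolio cost Δ·125+B reproduces V0=94.7846.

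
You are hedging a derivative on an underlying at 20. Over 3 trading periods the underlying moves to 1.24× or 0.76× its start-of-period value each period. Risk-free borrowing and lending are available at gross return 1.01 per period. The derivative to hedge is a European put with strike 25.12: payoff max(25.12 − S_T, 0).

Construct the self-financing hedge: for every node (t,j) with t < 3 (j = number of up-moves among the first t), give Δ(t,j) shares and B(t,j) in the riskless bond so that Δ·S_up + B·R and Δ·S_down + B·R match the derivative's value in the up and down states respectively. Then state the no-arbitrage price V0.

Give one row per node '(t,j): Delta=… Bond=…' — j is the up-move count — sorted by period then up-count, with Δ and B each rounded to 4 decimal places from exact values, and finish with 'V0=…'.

(0,0): Delta=-0.6396 Bond=18.9566
(1,0): Delta=-1.0000 Bond=24.6250
(1,1): Delta=-0.4363 Bond=14.1057
(2,0): Delta=-1.0000 Bond=24.8713
(2,1): Delta=-1.0000 Bond=24.8713
(2,2): Delta=-0.1185 Bond=4.4722
V0=6.1656

Risk-neutral probability p* = (R−d)/(u−d) = (1.01−0.76)/(1.24−0.76) = 0.5208.
At expiry t=3: V(3,0)=16.3405, V(3,1)=10.7955, V(3,2)=1.7485, V(3,3)=0.0000
  t=2,j=0: stock 11.5520 → up 14.3245 (V=10.7955), down 8.7795 (V=16.3405). Price 13.3193; hedge Δ=-1.0000, bond B=24.8713.
  t=2,j=1: stock 18.8480 → up 23.3715 (V=1.7485), down 14.3245 (V=10.7955). Price 6.0233; hedge Δ=-1.0000, bond B=24.8713.
  t=2,j=2: stock 30.7520 → up 38.1325 (V=0.0000), down 23.3715 (V=1.7485). Price 0.8295; hedge Δ=-0.1185, bond B=4.4722.
  t=1,j=0: stock 15.2000 → up 18.8480 (V=6.0233), down 11.5520 (V=13.3193). Price 9.4250; hedge Δ=-1.0000, bond B=24.6250.
  t=1,j=1: stock 24.8000 → up 30.7520 (V=0.8295), down 18.8480 (V=6.0233). Price 3.2853; hedge Δ=-0.4363, bond B=14.1057.
  t=0,j=0: stock 20.0000 → up 24.8000 (V=3.2853), down 15.2000 (V=9.4250). Price 6.1656; hedge Δ=-0.6396, bond B=18.9566.
Root portfolio cost Δ·20+B reproduces V0=6.1656.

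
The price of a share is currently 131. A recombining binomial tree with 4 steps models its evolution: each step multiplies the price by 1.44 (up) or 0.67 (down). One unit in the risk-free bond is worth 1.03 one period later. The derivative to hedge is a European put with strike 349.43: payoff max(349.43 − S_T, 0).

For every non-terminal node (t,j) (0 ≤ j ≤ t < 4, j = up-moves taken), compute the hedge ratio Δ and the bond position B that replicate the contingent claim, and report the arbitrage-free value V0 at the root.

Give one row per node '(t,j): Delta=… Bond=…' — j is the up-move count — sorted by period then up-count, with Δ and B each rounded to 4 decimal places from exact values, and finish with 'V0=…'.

Risk-neutral probability p* = (R−d)/(u−d) = (1.03−0.67)/(1.44−0.67) = 0.4675.
At expiry t=4: V(4,0)=323.0320, V(4,1)=292.6941, V(4,2)=227.4901, V(4,3)=87.3502, V(4,4)=0.0000
  t=3,j=0: stock 39.4000 → up 56.7359 (V=292.6941), down 26.3980 (V=323.0320). Price 299.8525; hedge Δ=-1.0000, bond B=339.2524.
  t=3,j=1: stock 84.6805 → up 121.9399 (V=227.4901), down 56.7359 (V=292.6941). Price 254.5719; hedge Δ=-1.0000, bond B=339.2524.
  t=3,j=2: stock 181.9999 → up 262.0798 (V=87.3502), down 121.9399 (V=227.4901). Price 157.2526; hedge Δ=-1.0000, bond B=339.2524.
  t=3,j=3: stock 391.1639 → up 563.2760 (V=0.0000), down 262.0798 (V=87.3502). Price 45.1564; hedge Δ=-0.2900, bond B=158.5982.
  t=2,j=0: stock 58.8059 → up 84.6805 (V=254.5719), down 39.4000 (V=299.8525). Price 270.5654; hedge Δ=-1.0000, bond B=329.3713.
  t=2,j=1: stock 126.3888 → up 181.9999 (V=157.2526), down 84.6805 (V=254.5719). Price 202.9825; hedge Δ=-1.0000, bond B=329.3713.
  t=2,j=2: stock 271.6416 → up 391.1639 (V=45.1564), down 181.9999 (V=157.2526). Price 101.7903; hedge Δ=-0.5359, bond B=247.3696.
  t=1,j=0: stock 87.7700 → up 126.3888 (V=202.9825), down 58.8059 (V=270.5654). Price 232.0080; hedge Δ=-1.0000, bond B=319.7780.
  t=1,j=1: stock 188.6400 → up 271.6416 (V=101.7903), down 126.3888 (V=202.9825). Price 151.1377; hedge Δ=-0.6967, bond B=282.5562.
  t=0,j=0: stock 131.0000 → up 188.6400 (V=151.1377), down 87.7700 (V=232.0080). Price 188.5422; hedge Δ=-0.8017, bond B=293.5685.
Each (Δ,B) replicates both successor values, so the strategy is self-financing and V0 is arbitrage-free.

(0,0): Delta=-0.8017 Bond=293.5685
(1,0): Delta=-1.0000 Bond=319.7780
(1,1): Delta=-0.6967 Bond=282.5562
(2,0): Delta=-1.0000 Bond=329.3713
(2,1): Delta=-1.0000 Bond=329.3713
(2,2): Delta=-0.5359 Bond=247.3696
(3,0): Delta=-1.0000 Bond=339.2524
(3,1): Delta=-1.0000 Bond=339.2524
(3,2): Delta=-1.0000 Bond=339.2524
(3,3): Delta=-0.2900 Bond=158.5982
V0=188.5422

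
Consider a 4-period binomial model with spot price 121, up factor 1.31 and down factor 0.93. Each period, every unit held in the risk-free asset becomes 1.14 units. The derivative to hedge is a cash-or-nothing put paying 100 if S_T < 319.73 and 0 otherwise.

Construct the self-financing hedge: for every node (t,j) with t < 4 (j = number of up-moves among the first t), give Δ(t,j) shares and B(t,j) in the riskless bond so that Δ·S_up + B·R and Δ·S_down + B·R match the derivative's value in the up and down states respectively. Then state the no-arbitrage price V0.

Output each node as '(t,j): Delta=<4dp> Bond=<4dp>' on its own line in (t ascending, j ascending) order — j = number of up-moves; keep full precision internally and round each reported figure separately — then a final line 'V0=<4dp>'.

Risk-neutral probability p* = (R−d)/(u−d) = (1.14−0.93)/(1.31−0.93) = 0.5526.
Terminal payoffs: V(4,0)=100.0000, V(4,1)=100.0000, V(4,2)=100.0000, V(4,3)=100.0000, V(4,4)=0.0000
  t=3,j=0: stock 97.3272 → up 127.4986 (V=100.0000), down 90.5143 (V=100.0000). Price 87.7193; hedge Δ=0.0000, bond B=87.7193.
  t=3,j=1: stock 137.0953 → up 179.5948 (V=100.0000), down 127.4986 (V=100.0000). Price 87.7193; hedge Δ=0.0000, bond B=87.7193.
  t=3,j=2: stock 193.1127 → up 252.9777 (V=100.0000), down 179.5948 (V=100.0000). Price 87.7193; hedge Δ=0.0000, bond B=87.7193.
  t=3,j=3: stock 272.0190 → up 356.3449 (V=0.0000), down 252.9777 (V=100.0000). Price 39.2428; hedge Δ=-0.9674, bond B=302.4007.
  t=2,j=0: stock 104.6529 → up 137.0953 (V=87.7193), down 97.3272 (V=87.7193). Price 76.9468; hedge Δ=0.0000, bond B=76.9468.
  t=2,j=1: stock 147.4143 → up 193.1127 (V=87.7193), down 137.0953 (V=87.7193). Price 76.9468; hedge Δ=0.0000, bond B=76.9468.
  t=2,j=2: stock 207.6481 → up 272.0190 (V=39.2428), down 193.1127 (V=87.7193). Price 53.4471; hedge Δ=-0.6144, bond B=181.0167.
  t=1,j=0: stock 112.5300 → up 147.4143 (V=76.9468), down 104.6529 (V=76.9468). Price 67.4972; hedge Δ=0.0000, bond B=67.4972.
  t=1,j=1: stock 158.5100 → up 207.6481 (V=53.4471), down 147.4143 (V=76.9468). Price 56.1053; hedge Δ=-0.3901, bond B=117.9466.
  t=0,j=0: stock 121.0000 → up 158.5100 (V=56.1053), down 112.5300 (V=67.4972). Price 53.6857; hedge Δ=-0.2478, bond B=83.6641.
Each (Δ,B) replicates both successor values, so the strategy is self-financing and V0 is arbitrage-free.

(0,0): Delta=-0.2478 Bond=83.6641
(1,0): Delta=0.0000 Bond=67.4972
(1,1): Delta=-0.3901 Bond=117.9466
(2,0): Delta=0.0000 Bond=76.9468
(2,1): Delta=0.0000 Bond=76.9468
(2,2): Delta=-0.6144 Bond=181.0167
(3,0): Delta=0.0000 Bond=87.7193
(3,1): Delta=0.0000 Bond=87.7193
(3,2): Delta=0.0000 Bond=87.7193
(3,3): Delta=-0.9674 Bond=302.4007
V0=53.6857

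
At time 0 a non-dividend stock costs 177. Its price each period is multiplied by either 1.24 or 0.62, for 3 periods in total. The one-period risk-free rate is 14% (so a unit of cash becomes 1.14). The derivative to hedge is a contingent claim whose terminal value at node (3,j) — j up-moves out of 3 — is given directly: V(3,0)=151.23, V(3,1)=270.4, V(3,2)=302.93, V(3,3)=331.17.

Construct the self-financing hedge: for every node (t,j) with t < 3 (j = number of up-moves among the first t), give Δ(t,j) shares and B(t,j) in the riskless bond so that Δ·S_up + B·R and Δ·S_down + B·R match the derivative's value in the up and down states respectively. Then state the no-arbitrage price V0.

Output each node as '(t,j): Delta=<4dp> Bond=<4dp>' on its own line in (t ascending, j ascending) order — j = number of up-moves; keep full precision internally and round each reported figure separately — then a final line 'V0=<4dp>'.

(0,0): Delta=0.2227 Bond=174.4237
(1,0): Delta=0.5996 Bond=157.4906
(1,1): Delta=0.1865 Bond=206.7954
(2,0): Delta=2.8250 Bond=28.1228
(2,1): Delta=0.3856 Bond=208.6579
(2,2): Delta=0.1674 Bond=240.9561
V0=213.8479

The replicating-portfolio and risk-neutral prices coincide; use p* = (1.14−0.62)/(1.24−0.62) = 0.8387 for the latter.
At expiry t=3: V(3,0)=151.2300, V(3,1)=270.4000, V(3,2)=302.9300, V(3,3)=331.1700
Node (2,0) S=68.0388: V=(p*·270.4000+(1−p*)·151.2300)/1.14=220.3325; Δ=(270.4000−151.2300)/(84.3681−42.1841)=2.8250; B=V−Δ·S=28.1228
Node (2,1) S=136.0776: V=(p*·302.9300+(1−p*)·270.4000)/1.14=261.1256; Δ=(302.9300−270.4000)/(168.7362−84.3681)=0.3856; B=V−Δ·S=208.6579
Node (2,2) S=272.1552: V=(p*·331.1700+(1−p*)·302.9300)/1.14=286.5045; Δ=(331.1700−302.9300)/(337.4724−168.7362)=0.1674; B=V−Δ·S=240.9561
Node (1,0) S=109.7400: V=(p*·261.1256+(1−p*)·220.3325)/1.14=223.2860; Δ=(261.1256−220.3325)/(136.0776−68.0388)=0.5996; B=V−Δ·S=157.4906
Node (1,1) S=219.4800: V=(p*·286.5045+(1−p*)·261.1256)/1.14=247.7291; Δ=(286.5045−261.1256)/(272.1552−136.0776)=0.1865; B=V−Δ·S=206.7954
Node (0,0) S=177.0000: V=(p*·247.7291+(1−p*)·223.2860)/1.14=213.8479; Δ=(247.7291−223.2860)/(219.4800−109.7400)=0.2227; B=V−Δ·S=174.4237
Root portfolio cost Δ·177+B reproduces V0=213.8479.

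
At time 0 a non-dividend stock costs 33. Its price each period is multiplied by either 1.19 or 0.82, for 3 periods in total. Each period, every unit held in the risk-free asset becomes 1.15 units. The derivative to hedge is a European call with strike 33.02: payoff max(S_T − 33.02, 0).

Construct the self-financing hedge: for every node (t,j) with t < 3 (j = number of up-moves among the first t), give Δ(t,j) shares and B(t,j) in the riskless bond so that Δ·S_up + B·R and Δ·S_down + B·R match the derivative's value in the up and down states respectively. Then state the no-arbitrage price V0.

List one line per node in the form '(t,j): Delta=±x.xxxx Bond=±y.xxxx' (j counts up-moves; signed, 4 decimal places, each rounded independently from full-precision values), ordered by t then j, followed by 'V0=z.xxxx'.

Since d<R<u, set p* = (R−d)/(u−d) = 0.8919; price each node as the discounted p*-expectation of its children.
Terminal values V(3,·): V(3,0)=0.0000, V(3,1)=0.0000, V(3,2)=5.2997, V(3,3)=22.5902
Node (2,0) S=22.1892: V=(p*·0.0000+(1−p*)·0.0000)/1.15=0.0000; Δ=(0.0000−0.0000)/(26.4051−18.1951)=0.0000; B=V−Δ·S=0.0000
Node (2,1) S=32.2014: V=(p*·5.2997+(1−p*)·0.0000)/1.15=4.1102; Δ=(5.2997−0.0000)/(38.3197−26.4051)=0.4448; B=V−Δ·S=-10.2132
Node (2,2) S=46.7313: V=(p*·22.5902+(1−p*)·5.2997)/1.15=18.0183; Δ=(22.5902−5.2997)/(55.6102−38.3197)=1.0000; B=V−Δ·S=-28.7130
Node (1,0) S=27.0600: V=(p*·4.1102+(1−p*)·0.0000)/1.15=3.1877; Δ=(4.1102−0.0000)/(32.2014−22.1892)=0.4105; B=V−Δ·S=-7.9209
Node (1,1) S=39.2700: V=(p*·18.0183+(1−p*)·4.1102)/1.15=14.3606; Δ=(18.0183−4.1102)/(46.7313−32.2014)=0.9572; B=V−Δ·S=-23.2288
Node (0,0) S=33.0000: V=(p*·14.3606+(1−p*)·3.1877)/1.15=11.4371; Δ=(14.3606−3.1877)/(39.2700−27.0600)=0.9151; B=V−Δ·S=-18.7599
The time-0 hedge costs 11.4371, which is the no-arbitrage price.

(0,0): Delta=0.9151 Bond=-18.7599
(1,0): Delta=0.4105 Bond=-7.9209
(1,1): Delta=0.9572 Bond=-23.2288
(2,0): Delta=0.0000 Bond=0.0000
(2,1): Delta=0.4448 Bond=-10.2132
(2,2): Delta=1.0000 Bond=-28.7130
V0=11.4371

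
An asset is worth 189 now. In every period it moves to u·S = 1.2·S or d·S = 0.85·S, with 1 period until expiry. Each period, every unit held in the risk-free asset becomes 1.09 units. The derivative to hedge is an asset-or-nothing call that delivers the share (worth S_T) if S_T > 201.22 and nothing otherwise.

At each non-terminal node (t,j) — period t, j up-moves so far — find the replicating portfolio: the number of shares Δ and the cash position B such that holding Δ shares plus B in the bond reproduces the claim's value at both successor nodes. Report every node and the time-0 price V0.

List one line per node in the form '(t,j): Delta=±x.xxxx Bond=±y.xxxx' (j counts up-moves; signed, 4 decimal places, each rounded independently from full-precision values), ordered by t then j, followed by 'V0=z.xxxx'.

Risk-neutral probability p* = (R−d)/(u−d) = (1.09−0.85)/(1.2−0.85) = 0.6857.
Terminal payoffs: V(1,0)=0.0000, V(1,1)=226.8000
  t=0,j=0: stock 189.0000 → up 226.8000 (V=226.8000), down 160.6500 (V=0.0000). Price 142.6789; hedge Δ=3.4286, bond B=-505.3211.
Check: Δ(0,0)·S0 + B(0,0) = 142.6789 = V0.

(0,0): Delta=3.4286 Bond=-505.3211
V0=142.6789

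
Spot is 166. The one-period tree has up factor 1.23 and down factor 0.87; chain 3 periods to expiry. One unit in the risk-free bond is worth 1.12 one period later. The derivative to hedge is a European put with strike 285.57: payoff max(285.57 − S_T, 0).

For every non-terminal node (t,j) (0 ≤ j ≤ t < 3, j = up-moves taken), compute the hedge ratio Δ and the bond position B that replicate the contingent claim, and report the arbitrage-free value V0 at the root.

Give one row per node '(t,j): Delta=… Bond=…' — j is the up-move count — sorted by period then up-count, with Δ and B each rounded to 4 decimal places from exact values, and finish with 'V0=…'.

Risk-neutral probability p* = (R−d)/(u−d) = (1.12−0.87)/(1.23−0.87) = 0.6944.
Terminal values V(3,·): V(3,0)=176.2585, V(3,1)=131.0262, V(3,2)=67.0770, V(3,3)=0.0000
(2,0): S=125.6454. Δ = (V_up−V_dn)/(S_up−S_dn) = (131.0262−176.2585)/(154.5438−109.3115) = -1.0000. V = [p*·131.0262 + (1−p*)·176.2585]/1.12 = 129.3278. B = V − Δ·S = 254.9732.
(2,1): S=177.6366. Δ = (V_up−V_dn)/(S_up−S_dn) = (67.0770−131.0262)/(218.4930−154.5438) = -1.0000. V = [p*·67.0770 + (1−p*)·131.0262]/1.12 = 77.3366. B = V − Δ·S = 254.9732.
(2,2): S=251.1414. Δ = (V_up−V_dn)/(S_up−S_dn) = (0.0000−67.0770)/(308.9039−218.4930) = -0.7419. V = [p*·0.0000 + (1−p*)·67.0770]/1.12 = 18.2998. B = V − Δ·S = 204.6247.
(1,0): S=144.4200. Δ = (V_up−V_dn)/(S_up−S_dn) = (77.3366−129.3278)/(177.6366−125.6454) = -1.0000. V = [p*·77.3366 + (1−p*)·129.3278]/1.12 = 83.2347. B = V − Δ·S = 227.6547.
(1,1): S=204.1800. Δ = (V_up−V_dn)/(S_up−S_dn) = (18.2998−77.3366)/(251.1414−177.6366) = -0.8032. V = [p*·18.2998 + (1−p*)·77.3366]/1.12 = 32.4454. B = V − Δ·S = 196.4366.
(0,0): S=166.0000. Δ = (V_up−V_dn)/(S_up−S_dn) = (32.4454−83.2347)/(204.1800−144.4200) = -0.8499. V = [p*·32.4454 + (1−p*)·83.2347]/1.12 = 42.8253. B = V − Δ·S = 183.9066.
Each (Δ,B) replicates both successor values, so the strategy is self-financing and V0 is arbitrage-free.

(0,0): Delta=-0.8499 Bond=183.9066
(1,0): Delta=-1.0000 Bond=227.6547
(1,1): Delta=-0.8032 Bond=196.4366
(2,0): Delta=-1.0000 Bond=254.9732
(2,1): Delta=-1.0000 Bond=254.9732
(2,2): Delta=-0.7419 Bond=204.6247
V0=42.8253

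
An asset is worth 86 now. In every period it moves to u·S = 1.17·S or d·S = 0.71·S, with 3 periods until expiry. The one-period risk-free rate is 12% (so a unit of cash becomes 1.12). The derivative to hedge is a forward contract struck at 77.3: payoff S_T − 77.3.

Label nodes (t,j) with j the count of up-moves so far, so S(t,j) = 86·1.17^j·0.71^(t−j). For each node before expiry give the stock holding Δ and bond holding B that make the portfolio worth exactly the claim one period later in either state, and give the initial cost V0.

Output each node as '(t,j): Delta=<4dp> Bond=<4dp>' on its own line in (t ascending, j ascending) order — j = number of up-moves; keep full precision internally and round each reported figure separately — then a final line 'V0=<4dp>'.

(0,0): Delta=1.0000 Bond=-55.0206
(1,0): Delta=1.0000 Bond=-61.6231
(1,1): Delta=1.0000 Bond=-61.6231
(2,0): Delta=1.0000 Bond=-69.0179
(2,1): Delta=1.0000 Bond=-69.0179
(2,2): Delta=1.0000 Bond=-69.0179
V0=30.9794

No-arbitrage ⇒ martingale measure with p* = (R−d)/(u−d) = 0.8913.
Terminal values V(3,·): V(3,0)=-46.5197, V(3,1)=-26.5775, V(3,2)=6.2850, V(3,3)=60.4387
(2,0): S=43.3526. Δ = (V_up−V_dn)/(S_up−S_dn) = (-26.5775−-46.5197)/(50.7225−30.7803) = 1.0000. V = [p*·-26.5775 + (1−p*)·-46.5197]/1.12 = -25.6653. B = V − Δ·S = -69.0179.
(2,1): S=71.4402. Δ = (V_up−V_dn)/(S_up−S_dn) = (6.2850−-26.5775)/(83.5850−50.7225) = 1.0000. V = [p*·6.2850 + (1−p*)·-26.5775]/1.12 = 2.4223. B = V − Δ·S = -69.0179.
(2,2): S=117.7254. Δ = (V_up−V_dn)/(S_up−S_dn) = (60.4387−6.2850)/(137.7387−83.5850) = 1.0000. V = [p*·60.4387 + (1−p*)·6.2850]/1.12 = 48.7075. B = V − Δ·S = -69.0179.
(1,0): S=61.0600. Δ = (V_up−V_dn)/(S_up−S_dn) = (2.4223−-25.6653)/(71.4402−43.3526) = 1.0000. V = [p*·2.4223 + (1−p*)·-25.6653]/1.12 = -0.5631. B = V − Δ·S = -61.6231.
(1,1): S=100.6200. Δ = (V_up−V_dn)/(S_up−S_dn) = (48.7075−2.4223)/(117.7254−71.4402) = 1.0000. V = [p*·48.7075 + (1−p*)·2.4223]/1.12 = 38.9969. B = V − Δ·S = -61.6231.
(0,0): S=86.0000. Δ = (V_up−V_dn)/(S_up−S_dn) = (38.9969−-0.5631)/(100.6200−61.0600) = 1.0000. V = [p*·38.9969 + (1−p*)·-0.5631]/1.12 = 30.9794. B = V − Δ·S = -55.0206.
Self-financing check: at every node Δ·S+B equals the discounted successor values.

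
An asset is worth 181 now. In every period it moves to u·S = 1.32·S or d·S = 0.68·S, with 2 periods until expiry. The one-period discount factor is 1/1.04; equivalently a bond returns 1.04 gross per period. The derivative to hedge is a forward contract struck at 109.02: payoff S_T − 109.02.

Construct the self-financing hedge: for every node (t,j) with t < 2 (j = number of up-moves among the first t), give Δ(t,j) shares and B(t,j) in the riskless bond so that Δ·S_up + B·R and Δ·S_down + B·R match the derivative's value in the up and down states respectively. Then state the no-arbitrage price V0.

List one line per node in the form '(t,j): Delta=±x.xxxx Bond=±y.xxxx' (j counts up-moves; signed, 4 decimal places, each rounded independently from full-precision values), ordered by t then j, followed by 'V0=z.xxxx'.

(0,0): Delta=1.0000 Bond=-100.7951
(1,0): Delta=1.0000 Bond=-104.8269
(1,1): Delta=1.0000 Bond=-104.8269
V0=80.2049

Risk-neutral probability p* = (R−d)/(u−d) = (1.04−0.68)/(1.32−0.68) = 0.5625.
Terminal values V(2,·): V(2,0)=-25.3256, V(2,1)=53.4456, V(2,2)=206.3544
Node (1,0) S=123.0800: V=(p*·53.4456+(1−p*)·-25.3256)/1.04=18.2531; Δ=(53.4456−-25.3256)/(162.4656−83.6944)=1.0000; B=V−Δ·S=-104.8269
Node (1,1) S=238.9200: V=(p*·206.3544+(1−p*)·53.4456)/1.04=134.0931; Δ=(206.3544−53.4456)/(315.3744−162.4656)=1.0000; B=V−Δ·S=-104.8269
Node (0,0) S=181.0000: V=(p*·134.0931+(1−p*)·18.2531)/1.04=80.2049; Δ=(134.0931−18.2531)/(238.9200−123.0800)=1.0000; B=V−Δ·S=-100.7951
Root portfolio cost Δ·181+B reproduces V0=80.2049.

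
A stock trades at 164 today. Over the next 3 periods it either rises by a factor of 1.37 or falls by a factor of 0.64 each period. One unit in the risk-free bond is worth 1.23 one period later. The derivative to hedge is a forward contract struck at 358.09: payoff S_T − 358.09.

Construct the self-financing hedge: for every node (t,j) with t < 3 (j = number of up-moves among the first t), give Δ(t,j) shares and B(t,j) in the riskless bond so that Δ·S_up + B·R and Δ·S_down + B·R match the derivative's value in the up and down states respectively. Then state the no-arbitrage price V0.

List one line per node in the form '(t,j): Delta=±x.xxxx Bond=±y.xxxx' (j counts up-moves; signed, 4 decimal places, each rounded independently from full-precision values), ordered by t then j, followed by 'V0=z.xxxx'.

The replicating-portfolio and risk-neutral prices coincide; use p* = (1.23−0.64)/(1.37−0.64) = 0.8082 for the latter.
Terminal values V(3,·): V(3,0)=-315.0984, V(3,1)=-266.0611, V(3,2)=-161.0906, V(3,3)=63.6119
(2,0): S=67.1744. Δ = (V_up−V_dn)/(S_up−S_dn) = (-266.0611−-315.0984)/(92.0289−42.9916) = 1.0000. V = [p*·-266.0611 + (1−p*)·-315.0984]/1.23 = -223.9557. B = V − Δ·S = -291.1301.
(2,1): S=143.7952. Δ = (V_up−V_dn)/(S_up−S_dn) = (-161.0906−-266.0611)/(196.9994−92.0289) = 1.0000. V = [p*·-161.0906 + (1−p*)·-266.0611]/1.23 = -147.3349. B = V − Δ·S = -291.1301.
(2,2): S=307.8116. Δ = (V_up−V_dn)/(S_up−S_dn) = (63.6119−-161.0906)/(421.7019−196.9994) = 1.0000. V = [p*·63.6119 + (1−p*)·-161.0906]/1.23 = 16.6815. B = V − Δ·S = -291.1301.
(1,0): S=104.9600. Δ = (V_up−V_dn)/(S_up−S_dn) = (-147.3349−-223.9557)/(143.7952−67.1744) = 1.0000. V = [p*·-147.3349 + (1−p*)·-223.9557]/1.23 = -131.7311. B = V − Δ·S = -236.6911.
(1,1): S=224.6800. Δ = (V_up−V_dn)/(S_up−S_dn) = (16.6815−-147.3349)/(307.8116−143.7952) = 1.0000. V = [p*·16.6815 + (1−p*)·-147.3349]/1.23 = -12.0111. B = V − Δ·S = -236.6911.
(0,0): S=164.0000. Δ = (V_up−V_dn)/(S_up−S_dn) = (-12.0111−-131.7311)/(224.6800−104.9600) = 1.0000. V = [p*·-12.0111 + (1−p*)·-131.7311]/1.23 = -28.4318. B = V − Δ·S = -192.4318.
The time-0 hedge costs -28.4318, which is the no-arbitrage price.

(0,0): Delta=1.0000 Bond=-192.4318
(1,0): Delta=1.0000 Bond=-236.6911
(1,1): Delta=1.0000 Bond=-236.6911
(2,0): Delta=1.0000 Bond=-291.1301
(2,1): Delta=1.0000 Bond=-291.1301
(2,2): Delta=1.0000 Bond=-291.1301
V0=-28.4318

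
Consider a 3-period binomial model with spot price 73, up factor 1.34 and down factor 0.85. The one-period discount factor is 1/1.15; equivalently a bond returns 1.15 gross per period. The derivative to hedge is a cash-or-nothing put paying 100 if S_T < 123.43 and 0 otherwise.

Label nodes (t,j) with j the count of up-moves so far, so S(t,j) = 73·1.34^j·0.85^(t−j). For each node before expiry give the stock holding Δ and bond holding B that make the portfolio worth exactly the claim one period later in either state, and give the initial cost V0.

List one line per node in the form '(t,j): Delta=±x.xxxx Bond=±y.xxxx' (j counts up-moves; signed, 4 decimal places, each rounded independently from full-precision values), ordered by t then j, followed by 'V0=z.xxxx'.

(0,0): Delta=-0.7924 Bond=108.5059
(1,0): Delta=0.0000 Bond=75.6144
(1,1): Delta=-1.1107 Bond=155.9212
(2,0): Delta=0.0000 Bond=86.9565
(2,1): Delta=0.0000 Bond=86.9565
(2,2): Delta=-1.5569 Bond=237.7995
V0=50.6619

The replicating-portfolio and risk-neutral prices coincide; use p* = (1.15−0.85)/(1.34−0.85) = 0.6122 for the latter.
Terminal payoffs: V(3,0)=100.0000, V(3,1)=100.0000, V(3,2)=100.0000, V(3,3)=0.0000
(2,0): S=52.7425. Δ = (V_up−V_dn)/(S_up−S_dn) = (100.0000−100.0000)/(70.6749−44.8311) = 0.0000. V = [p*·100.0000 + (1−p*)·100.0000]/1.15 = 86.9565. B = V − Δ·S = 86.9565.
(2,1): S=83.1470. Δ = (V_up−V_dn)/(S_up−S_dn) = (100.0000−100.0000)/(111.4170−70.6750) = 0.0000. V = [p*·100.0000 + (1−p*)·100.0000]/1.15 = 86.9565. B = V − Δ·S = 86.9565.
(2,2): S=131.0788. Δ = (V_up−V_dn)/(S_up−S_dn) = (0.0000−100.0000)/(175.6456−111.4170) = -1.5569. V = [p*·0.0000 + (1−p*)·100.0000]/1.15 = 33.7178. B = V − Δ·S = 237.7995.
(1,0): S=62.0500. Δ = (V_up−V_dn)/(S_up−S_dn) = (86.9565−86.9565)/(83.1470−52.7425) = 0.0000. V = [p*·86.9565 + (1−p*)·86.9565]/1.15 = 75.6144. B = V − Δ·S = 75.6144.
(1,1): S=97.8200. Δ = (V_up−V_dn)/(S_up−S_dn) = (33.7178−86.9565)/(131.0788−83.1470) = -1.1107. V = [p*·33.7178 + (1−p*)·86.9565]/1.15 = 47.2708. B = V − Δ·S = 155.9212.
(0,0): S=73.0000. Δ = (V_up−V_dn)/(S_up−S_dn) = (47.2708−75.6144)/(97.8200−62.0500) = -0.7924. V = [p*·47.2708 + (1−p*)·75.6144]/1.15 = 50.6619. B = V − Δ·S = 108.5059.
Self-financing check: at every node Δ·S+B equals the discounted successor values.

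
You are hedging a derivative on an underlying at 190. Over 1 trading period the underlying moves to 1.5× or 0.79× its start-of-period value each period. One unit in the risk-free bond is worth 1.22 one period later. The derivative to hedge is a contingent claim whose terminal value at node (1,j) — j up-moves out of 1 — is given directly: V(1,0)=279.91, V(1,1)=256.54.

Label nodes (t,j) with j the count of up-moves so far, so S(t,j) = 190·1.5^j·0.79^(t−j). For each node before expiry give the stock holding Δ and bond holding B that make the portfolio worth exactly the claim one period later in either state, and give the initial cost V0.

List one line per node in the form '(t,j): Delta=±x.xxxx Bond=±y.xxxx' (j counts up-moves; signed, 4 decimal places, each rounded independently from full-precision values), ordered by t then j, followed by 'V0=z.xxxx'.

(0,0): Delta=-0.1732 Bond=250.7486
V0=217.8331

Risk-neutral probability p* = (R−d)/(u−d) = (1.22−0.79)/(1.5−0.79) = 0.6056.
Terminal payoffs: V(1,0)=279.9100, V(1,1)=256.5400
Node (0,0) S=190.0000: V=(p*·256.5400+(1−p*)·279.9100)/1.22=217.8331; Δ=(256.5400−279.9100)/(285.0000−150.1000)=-0.1732; B=V−Δ·S=250.7486
Root portfolio cost Δ·190+B reproduces V0=217.8331.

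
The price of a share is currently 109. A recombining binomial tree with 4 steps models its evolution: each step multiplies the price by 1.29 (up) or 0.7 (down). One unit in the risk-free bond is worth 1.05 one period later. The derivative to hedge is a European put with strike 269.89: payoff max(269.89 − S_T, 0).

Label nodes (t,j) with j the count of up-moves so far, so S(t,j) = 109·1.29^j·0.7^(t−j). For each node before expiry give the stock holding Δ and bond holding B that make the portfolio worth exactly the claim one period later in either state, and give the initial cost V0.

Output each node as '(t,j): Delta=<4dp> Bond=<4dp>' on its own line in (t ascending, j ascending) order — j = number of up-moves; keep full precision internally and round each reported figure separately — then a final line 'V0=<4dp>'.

(0,0): Delta=-0.9104 Bond=215.5276
(1,0): Delta=-1.0000 Bond=233.1411
(1,1): Delta=-0.8770 Bond=221.6156
(2,0): Delta=-1.0000 Bond=244.7982
(2,1): Delta=-1.0000 Bond=244.7982
(2,2): Delta=-0.8313 Bond=224.3980
(3,0): Delta=-1.0000 Bond=257.0381
(3,1): Delta=-1.0000 Bond=257.0381
(3,2): Delta=-1.0000 Bond=257.0381
(3,3): Delta=-0.7685 Bond=220.9297
V0=116.2950

Under the risk-neutral measure, an up-move has probability p* = (R−d)/(u−d) = 0.5932 and values discount at R = 1.05.
At expiry t=4: V(4,0)=243.7191, V(4,1)=221.6608, V(4,2)=181.0104, V(4,3)=106.0976, V(4,4)=0.0000
Node (3,0) S=37.3870: V=(p*·221.6608+(1−p*)·243.7191)/1.05=219.6511; Δ=(221.6608−243.7191)/(48.2292−26.1709)=-1.0000; B=V−Δ·S=257.0381
Node (3,1) S=68.8989: V=(p*·181.0104+(1−p*)·221.6608)/1.05=188.1392; Δ=(181.0104−221.6608)/(88.8796−48.2292)=-1.0000; B=V−Δ·S=257.0381
Node (3,2) S=126.9708: V=(p*·106.0976+(1−p*)·181.0104)/1.05=130.0673; Δ=(106.0976−181.0104)/(163.7924−88.8796)=-1.0000; B=V−Δ·S=257.0381
Node (3,3) S=233.9891: V=(p*·0.0000+(1−p*)·106.0976)/1.05=41.1032; Δ=(0.0000−106.0976)/(301.8459−163.7924)=-0.7685; B=V−Δ·S=220.9297
Node (2,0) S=53.4100: V=(p*·188.1392+(1−p*)·219.6511)/1.05=191.3882; Δ=(188.1392−219.6511)/(68.8989−37.3870)=-1.0000; B=V−Δ·S=244.7982
Node (2,1) S=98.4270: V=(p*·130.0673+(1−p*)·188.1392)/1.05=146.3712; Δ=(130.0673−188.1392)/(126.9708−68.8989)=-1.0000; B=V−Δ·S=244.7982
Node (2,2) S=181.3869: V=(p*·41.1032+(1−p*)·130.0673)/1.05=73.6114; Δ=(41.1032−130.0673)/(233.9891−126.9708)=-0.8313; B=V−Δ·S=224.3980
Node (1,0) S=76.3000: V=(p*·146.3712+(1−p*)·191.3882)/1.05=156.8411; Δ=(146.3712−191.3882)/(98.4270−53.4100)=-1.0000; B=V−Δ·S=233.1411
Node (1,1) S=140.6100: V=(p*·73.6114+(1−p*)·146.3712)/1.05=98.2939; Δ=(73.6114−146.3712)/(181.3869−98.4270)=-0.8770; B=V−Δ·S=221.6156
Node (0,0) S=109.0000: V=(p*·98.2939+(1−p*)·156.8411)/1.05=116.2950; Δ=(98.2939−156.8411)/(140.6100−76.3000)=-0.9104; B=V−Δ·S=215.5276
Each (Δ,B) replicates both successor values, so the strategy is self-financing and V0 is arbitrage-free.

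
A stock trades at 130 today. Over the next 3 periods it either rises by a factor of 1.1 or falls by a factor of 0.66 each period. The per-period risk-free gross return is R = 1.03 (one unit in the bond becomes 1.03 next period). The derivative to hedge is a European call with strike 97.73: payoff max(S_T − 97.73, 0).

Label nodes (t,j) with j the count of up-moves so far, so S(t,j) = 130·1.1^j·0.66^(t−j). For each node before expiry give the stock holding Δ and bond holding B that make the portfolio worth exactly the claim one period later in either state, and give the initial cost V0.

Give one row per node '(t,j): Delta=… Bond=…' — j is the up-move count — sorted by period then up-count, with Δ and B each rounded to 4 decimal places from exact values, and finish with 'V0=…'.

(0,0): Delta=0.8334 Bond=-65.4793
(1,0): Delta=0.1317 Bond=-7.2384
(1,1): Delta=0.9130 Bond=-78.8339
(2,0): Delta=0.0000 Bond=0.0000
(2,1): Delta=0.1466 Bond=-8.8660
(2,2): Delta=1.0000 Bond=-94.8835
V0=42.8564

The replicating-portfolio and risk-neutral prices coincide; use p* = (1.03−0.66)/(1.1−0.66) = 0.8409 for the latter.
At expiry t=3: V(3,0)=0.0000, V(3,1)=0.0000, V(3,2)=6.0880, V(3,3)=75.3000
  t=2,j=0: stock 56.6280 → up 62.2908 (V=0.0000), down 37.3745 (V=0.0000). Price 0.0000; hedge Δ=0.0000, bond B=0.0000.
  t=2,j=1: stock 94.3800 → up 103.8180 (V=6.0880), down 62.2908 (V=0.0000). Price 4.9703; hedge Δ=0.1466, bond B=-8.8660.
  t=2,j=2: stock 157.3000 → up 173.0300 (V=75.3000), down 103.8180 (V=6.0880). Price 62.4165; hedge Δ=1.0000, bond B=-94.8835.
  t=1,j=0: stock 85.8000 → up 94.3800 (V=4.9703), down 56.6280 (V=0.0000). Price 4.0579; hedge Δ=0.1317, bond B=-7.2384.
  t=1,j=1: stock 143.0000 → up 157.3000 (V=62.4165), down 94.3800 (V=4.9703). Price 51.7256; hedge Δ=0.9130, bond B=-78.8339.
  t=0,j=0: stock 130.0000 → up 143.0000 (V=51.7256), down 85.8000 (V=4.0579). Price 42.8564; hedge Δ=0.8334, bond B=-65.4793.
Check: Δ(0,0)·S0 + B(0,0) = 42.8564 = V0.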